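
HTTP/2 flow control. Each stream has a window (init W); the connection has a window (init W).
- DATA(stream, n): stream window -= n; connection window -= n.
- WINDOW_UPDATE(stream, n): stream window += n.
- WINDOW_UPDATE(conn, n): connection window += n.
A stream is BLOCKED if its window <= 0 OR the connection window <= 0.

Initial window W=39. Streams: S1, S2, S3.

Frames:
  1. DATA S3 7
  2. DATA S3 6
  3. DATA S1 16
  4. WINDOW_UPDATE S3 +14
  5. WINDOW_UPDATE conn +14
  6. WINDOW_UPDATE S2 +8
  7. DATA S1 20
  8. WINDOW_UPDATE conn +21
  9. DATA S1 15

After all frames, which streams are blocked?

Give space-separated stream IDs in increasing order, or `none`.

Answer: S1

Derivation:
Op 1: conn=32 S1=39 S2=39 S3=32 blocked=[]
Op 2: conn=26 S1=39 S2=39 S3=26 blocked=[]
Op 3: conn=10 S1=23 S2=39 S3=26 blocked=[]
Op 4: conn=10 S1=23 S2=39 S3=40 blocked=[]
Op 5: conn=24 S1=23 S2=39 S3=40 blocked=[]
Op 6: conn=24 S1=23 S2=47 S3=40 blocked=[]
Op 7: conn=4 S1=3 S2=47 S3=40 blocked=[]
Op 8: conn=25 S1=3 S2=47 S3=40 blocked=[]
Op 9: conn=10 S1=-12 S2=47 S3=40 blocked=[1]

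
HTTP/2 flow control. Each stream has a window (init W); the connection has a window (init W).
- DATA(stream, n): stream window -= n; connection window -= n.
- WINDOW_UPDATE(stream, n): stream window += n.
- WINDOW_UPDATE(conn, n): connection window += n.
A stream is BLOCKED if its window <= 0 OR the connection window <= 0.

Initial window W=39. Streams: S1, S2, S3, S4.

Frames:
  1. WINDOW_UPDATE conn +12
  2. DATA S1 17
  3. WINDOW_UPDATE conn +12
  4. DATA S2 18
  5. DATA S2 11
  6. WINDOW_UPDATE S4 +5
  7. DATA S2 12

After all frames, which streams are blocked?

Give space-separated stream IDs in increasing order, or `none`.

Answer: S2

Derivation:
Op 1: conn=51 S1=39 S2=39 S3=39 S4=39 blocked=[]
Op 2: conn=34 S1=22 S2=39 S3=39 S4=39 blocked=[]
Op 3: conn=46 S1=22 S2=39 S3=39 S4=39 blocked=[]
Op 4: conn=28 S1=22 S2=21 S3=39 S4=39 blocked=[]
Op 5: conn=17 S1=22 S2=10 S3=39 S4=39 blocked=[]
Op 6: conn=17 S1=22 S2=10 S3=39 S4=44 blocked=[]
Op 7: conn=5 S1=22 S2=-2 S3=39 S4=44 blocked=[2]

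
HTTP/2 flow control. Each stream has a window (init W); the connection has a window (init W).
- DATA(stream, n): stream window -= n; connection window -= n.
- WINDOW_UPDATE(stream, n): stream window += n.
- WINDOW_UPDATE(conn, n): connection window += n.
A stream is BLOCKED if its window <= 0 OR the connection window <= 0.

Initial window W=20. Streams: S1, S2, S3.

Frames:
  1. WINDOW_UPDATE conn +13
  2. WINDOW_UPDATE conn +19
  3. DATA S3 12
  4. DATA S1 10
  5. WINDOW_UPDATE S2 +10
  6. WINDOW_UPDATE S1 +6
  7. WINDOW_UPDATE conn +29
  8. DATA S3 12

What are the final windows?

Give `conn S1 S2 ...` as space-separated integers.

Answer: 47 16 30 -4

Derivation:
Op 1: conn=33 S1=20 S2=20 S3=20 blocked=[]
Op 2: conn=52 S1=20 S2=20 S3=20 blocked=[]
Op 3: conn=40 S1=20 S2=20 S3=8 blocked=[]
Op 4: conn=30 S1=10 S2=20 S3=8 blocked=[]
Op 5: conn=30 S1=10 S2=30 S3=8 blocked=[]
Op 6: conn=30 S1=16 S2=30 S3=8 blocked=[]
Op 7: conn=59 S1=16 S2=30 S3=8 blocked=[]
Op 8: conn=47 S1=16 S2=30 S3=-4 blocked=[3]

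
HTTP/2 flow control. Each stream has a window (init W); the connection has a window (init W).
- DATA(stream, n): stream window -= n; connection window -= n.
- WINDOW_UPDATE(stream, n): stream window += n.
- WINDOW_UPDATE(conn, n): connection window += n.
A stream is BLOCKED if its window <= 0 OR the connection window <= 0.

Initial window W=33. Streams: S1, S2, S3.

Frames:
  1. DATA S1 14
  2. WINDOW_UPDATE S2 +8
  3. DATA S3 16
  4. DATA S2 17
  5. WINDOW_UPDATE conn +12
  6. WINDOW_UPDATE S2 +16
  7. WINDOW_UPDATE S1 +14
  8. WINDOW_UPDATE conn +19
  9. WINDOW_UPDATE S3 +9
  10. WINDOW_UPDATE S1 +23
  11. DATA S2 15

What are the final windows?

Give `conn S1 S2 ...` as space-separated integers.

Op 1: conn=19 S1=19 S2=33 S3=33 blocked=[]
Op 2: conn=19 S1=19 S2=41 S3=33 blocked=[]
Op 3: conn=3 S1=19 S2=41 S3=17 blocked=[]
Op 4: conn=-14 S1=19 S2=24 S3=17 blocked=[1, 2, 3]
Op 5: conn=-2 S1=19 S2=24 S3=17 blocked=[1, 2, 3]
Op 6: conn=-2 S1=19 S2=40 S3=17 blocked=[1, 2, 3]
Op 7: conn=-2 S1=33 S2=40 S3=17 blocked=[1, 2, 3]
Op 8: conn=17 S1=33 S2=40 S3=17 blocked=[]
Op 9: conn=17 S1=33 S2=40 S3=26 blocked=[]
Op 10: conn=17 S1=56 S2=40 S3=26 blocked=[]
Op 11: conn=2 S1=56 S2=25 S3=26 blocked=[]

Answer: 2 56 25 26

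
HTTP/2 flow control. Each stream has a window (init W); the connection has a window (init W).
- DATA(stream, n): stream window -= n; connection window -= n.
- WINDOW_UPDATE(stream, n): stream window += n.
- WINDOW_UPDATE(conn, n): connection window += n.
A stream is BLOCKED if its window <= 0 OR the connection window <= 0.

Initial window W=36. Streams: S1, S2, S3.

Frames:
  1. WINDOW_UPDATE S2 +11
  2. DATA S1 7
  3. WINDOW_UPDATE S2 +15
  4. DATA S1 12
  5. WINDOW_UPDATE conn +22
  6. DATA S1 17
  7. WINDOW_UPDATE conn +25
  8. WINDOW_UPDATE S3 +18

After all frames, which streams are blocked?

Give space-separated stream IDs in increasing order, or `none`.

Answer: S1

Derivation:
Op 1: conn=36 S1=36 S2=47 S3=36 blocked=[]
Op 2: conn=29 S1=29 S2=47 S3=36 blocked=[]
Op 3: conn=29 S1=29 S2=62 S3=36 blocked=[]
Op 4: conn=17 S1=17 S2=62 S3=36 blocked=[]
Op 5: conn=39 S1=17 S2=62 S3=36 blocked=[]
Op 6: conn=22 S1=0 S2=62 S3=36 blocked=[1]
Op 7: conn=47 S1=0 S2=62 S3=36 blocked=[1]
Op 8: conn=47 S1=0 S2=62 S3=54 blocked=[1]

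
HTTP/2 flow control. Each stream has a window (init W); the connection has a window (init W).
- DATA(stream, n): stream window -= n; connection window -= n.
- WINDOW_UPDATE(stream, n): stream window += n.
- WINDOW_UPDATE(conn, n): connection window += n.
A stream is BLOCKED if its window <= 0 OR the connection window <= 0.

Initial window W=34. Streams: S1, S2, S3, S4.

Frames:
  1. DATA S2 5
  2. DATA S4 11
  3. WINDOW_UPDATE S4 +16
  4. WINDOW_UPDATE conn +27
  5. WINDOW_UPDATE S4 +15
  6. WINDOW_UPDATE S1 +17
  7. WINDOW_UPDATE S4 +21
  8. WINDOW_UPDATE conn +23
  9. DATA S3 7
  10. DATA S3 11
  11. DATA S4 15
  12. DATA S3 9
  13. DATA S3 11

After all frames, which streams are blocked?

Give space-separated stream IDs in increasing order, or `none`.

Answer: S3

Derivation:
Op 1: conn=29 S1=34 S2=29 S3=34 S4=34 blocked=[]
Op 2: conn=18 S1=34 S2=29 S3=34 S4=23 blocked=[]
Op 3: conn=18 S1=34 S2=29 S3=34 S4=39 blocked=[]
Op 4: conn=45 S1=34 S2=29 S3=34 S4=39 blocked=[]
Op 5: conn=45 S1=34 S2=29 S3=34 S4=54 blocked=[]
Op 6: conn=45 S1=51 S2=29 S3=34 S4=54 blocked=[]
Op 7: conn=45 S1=51 S2=29 S3=34 S4=75 blocked=[]
Op 8: conn=68 S1=51 S2=29 S3=34 S4=75 blocked=[]
Op 9: conn=61 S1=51 S2=29 S3=27 S4=75 blocked=[]
Op 10: conn=50 S1=51 S2=29 S3=16 S4=75 blocked=[]
Op 11: conn=35 S1=51 S2=29 S3=16 S4=60 blocked=[]
Op 12: conn=26 S1=51 S2=29 S3=7 S4=60 blocked=[]
Op 13: conn=15 S1=51 S2=29 S3=-4 S4=60 blocked=[3]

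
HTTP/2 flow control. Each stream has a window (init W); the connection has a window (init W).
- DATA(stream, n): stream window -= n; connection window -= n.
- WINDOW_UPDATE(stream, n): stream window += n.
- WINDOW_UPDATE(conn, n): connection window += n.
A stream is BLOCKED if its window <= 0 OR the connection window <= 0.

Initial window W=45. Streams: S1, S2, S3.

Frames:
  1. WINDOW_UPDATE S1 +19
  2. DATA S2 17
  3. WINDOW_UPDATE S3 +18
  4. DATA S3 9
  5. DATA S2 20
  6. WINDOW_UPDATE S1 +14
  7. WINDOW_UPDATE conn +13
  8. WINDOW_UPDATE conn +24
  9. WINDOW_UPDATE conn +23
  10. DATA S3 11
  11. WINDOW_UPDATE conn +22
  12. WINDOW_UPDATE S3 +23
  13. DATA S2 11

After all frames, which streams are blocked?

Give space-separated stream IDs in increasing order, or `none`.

Op 1: conn=45 S1=64 S2=45 S3=45 blocked=[]
Op 2: conn=28 S1=64 S2=28 S3=45 blocked=[]
Op 3: conn=28 S1=64 S2=28 S3=63 blocked=[]
Op 4: conn=19 S1=64 S2=28 S3=54 blocked=[]
Op 5: conn=-1 S1=64 S2=8 S3=54 blocked=[1, 2, 3]
Op 6: conn=-1 S1=78 S2=8 S3=54 blocked=[1, 2, 3]
Op 7: conn=12 S1=78 S2=8 S3=54 blocked=[]
Op 8: conn=36 S1=78 S2=8 S3=54 blocked=[]
Op 9: conn=59 S1=78 S2=8 S3=54 blocked=[]
Op 10: conn=48 S1=78 S2=8 S3=43 blocked=[]
Op 11: conn=70 S1=78 S2=8 S3=43 blocked=[]
Op 12: conn=70 S1=78 S2=8 S3=66 blocked=[]
Op 13: conn=59 S1=78 S2=-3 S3=66 blocked=[2]

Answer: S2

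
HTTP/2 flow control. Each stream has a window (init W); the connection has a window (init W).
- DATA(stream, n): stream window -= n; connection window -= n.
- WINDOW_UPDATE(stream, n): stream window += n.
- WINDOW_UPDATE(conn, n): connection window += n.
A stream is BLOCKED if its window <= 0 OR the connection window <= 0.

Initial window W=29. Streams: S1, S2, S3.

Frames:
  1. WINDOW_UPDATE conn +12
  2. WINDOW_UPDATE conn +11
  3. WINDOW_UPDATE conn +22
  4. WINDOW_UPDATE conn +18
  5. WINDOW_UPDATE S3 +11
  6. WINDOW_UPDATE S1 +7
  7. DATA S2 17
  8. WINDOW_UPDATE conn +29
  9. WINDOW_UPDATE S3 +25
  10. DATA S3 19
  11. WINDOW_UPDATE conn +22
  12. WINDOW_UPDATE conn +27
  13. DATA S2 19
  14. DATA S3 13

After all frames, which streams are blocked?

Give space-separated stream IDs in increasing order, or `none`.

Answer: S2

Derivation:
Op 1: conn=41 S1=29 S2=29 S3=29 blocked=[]
Op 2: conn=52 S1=29 S2=29 S3=29 blocked=[]
Op 3: conn=74 S1=29 S2=29 S3=29 blocked=[]
Op 4: conn=92 S1=29 S2=29 S3=29 blocked=[]
Op 5: conn=92 S1=29 S2=29 S3=40 blocked=[]
Op 6: conn=92 S1=36 S2=29 S3=40 blocked=[]
Op 7: conn=75 S1=36 S2=12 S3=40 blocked=[]
Op 8: conn=104 S1=36 S2=12 S3=40 blocked=[]
Op 9: conn=104 S1=36 S2=12 S3=65 blocked=[]
Op 10: conn=85 S1=36 S2=12 S3=46 blocked=[]
Op 11: conn=107 S1=36 S2=12 S3=46 blocked=[]
Op 12: conn=134 S1=36 S2=12 S3=46 blocked=[]
Op 13: conn=115 S1=36 S2=-7 S3=46 blocked=[2]
Op 14: conn=102 S1=36 S2=-7 S3=33 blocked=[2]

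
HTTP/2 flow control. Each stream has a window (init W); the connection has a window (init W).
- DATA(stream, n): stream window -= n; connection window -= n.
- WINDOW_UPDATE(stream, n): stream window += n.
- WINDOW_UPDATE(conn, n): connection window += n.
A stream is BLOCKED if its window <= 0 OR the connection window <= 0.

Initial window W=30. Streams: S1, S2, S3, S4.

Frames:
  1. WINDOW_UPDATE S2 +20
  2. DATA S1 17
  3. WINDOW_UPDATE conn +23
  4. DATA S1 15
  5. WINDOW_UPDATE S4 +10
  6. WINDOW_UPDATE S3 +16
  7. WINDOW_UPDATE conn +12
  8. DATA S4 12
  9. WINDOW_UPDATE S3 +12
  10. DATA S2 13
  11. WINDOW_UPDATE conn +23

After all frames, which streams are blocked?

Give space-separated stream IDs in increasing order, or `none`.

Answer: S1

Derivation:
Op 1: conn=30 S1=30 S2=50 S3=30 S4=30 blocked=[]
Op 2: conn=13 S1=13 S2=50 S3=30 S4=30 blocked=[]
Op 3: conn=36 S1=13 S2=50 S3=30 S4=30 blocked=[]
Op 4: conn=21 S1=-2 S2=50 S3=30 S4=30 blocked=[1]
Op 5: conn=21 S1=-2 S2=50 S3=30 S4=40 blocked=[1]
Op 6: conn=21 S1=-2 S2=50 S3=46 S4=40 blocked=[1]
Op 7: conn=33 S1=-2 S2=50 S3=46 S4=40 blocked=[1]
Op 8: conn=21 S1=-2 S2=50 S3=46 S4=28 blocked=[1]
Op 9: conn=21 S1=-2 S2=50 S3=58 S4=28 blocked=[1]
Op 10: conn=8 S1=-2 S2=37 S3=58 S4=28 blocked=[1]
Op 11: conn=31 S1=-2 S2=37 S3=58 S4=28 blocked=[1]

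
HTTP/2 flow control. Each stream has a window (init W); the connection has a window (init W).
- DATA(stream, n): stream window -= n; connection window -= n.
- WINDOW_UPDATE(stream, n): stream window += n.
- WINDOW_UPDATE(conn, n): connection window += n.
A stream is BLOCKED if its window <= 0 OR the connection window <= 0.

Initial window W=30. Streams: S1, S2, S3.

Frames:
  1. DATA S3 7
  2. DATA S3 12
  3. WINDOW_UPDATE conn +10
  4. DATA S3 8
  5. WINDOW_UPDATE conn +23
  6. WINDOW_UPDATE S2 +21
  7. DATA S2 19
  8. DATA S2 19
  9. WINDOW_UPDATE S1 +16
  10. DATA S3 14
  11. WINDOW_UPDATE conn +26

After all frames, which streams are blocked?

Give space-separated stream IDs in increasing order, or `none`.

Op 1: conn=23 S1=30 S2=30 S3=23 blocked=[]
Op 2: conn=11 S1=30 S2=30 S3=11 blocked=[]
Op 3: conn=21 S1=30 S2=30 S3=11 blocked=[]
Op 4: conn=13 S1=30 S2=30 S3=3 blocked=[]
Op 5: conn=36 S1=30 S2=30 S3=3 blocked=[]
Op 6: conn=36 S1=30 S2=51 S3=3 blocked=[]
Op 7: conn=17 S1=30 S2=32 S3=3 blocked=[]
Op 8: conn=-2 S1=30 S2=13 S3=3 blocked=[1, 2, 3]
Op 9: conn=-2 S1=46 S2=13 S3=3 blocked=[1, 2, 3]
Op 10: conn=-16 S1=46 S2=13 S3=-11 blocked=[1, 2, 3]
Op 11: conn=10 S1=46 S2=13 S3=-11 blocked=[3]

Answer: S3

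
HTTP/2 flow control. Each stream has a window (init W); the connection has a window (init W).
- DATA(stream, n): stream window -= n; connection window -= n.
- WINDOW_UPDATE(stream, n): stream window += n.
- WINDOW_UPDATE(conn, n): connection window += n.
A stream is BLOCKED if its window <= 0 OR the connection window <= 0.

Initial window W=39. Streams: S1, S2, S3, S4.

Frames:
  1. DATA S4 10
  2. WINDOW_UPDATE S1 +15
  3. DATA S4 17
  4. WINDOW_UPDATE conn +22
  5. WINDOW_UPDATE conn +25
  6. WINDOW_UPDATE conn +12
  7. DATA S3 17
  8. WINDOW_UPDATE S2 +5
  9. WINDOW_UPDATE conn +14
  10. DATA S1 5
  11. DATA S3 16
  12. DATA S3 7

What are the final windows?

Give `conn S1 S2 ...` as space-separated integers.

Op 1: conn=29 S1=39 S2=39 S3=39 S4=29 blocked=[]
Op 2: conn=29 S1=54 S2=39 S3=39 S4=29 blocked=[]
Op 3: conn=12 S1=54 S2=39 S3=39 S4=12 blocked=[]
Op 4: conn=34 S1=54 S2=39 S3=39 S4=12 blocked=[]
Op 5: conn=59 S1=54 S2=39 S3=39 S4=12 blocked=[]
Op 6: conn=71 S1=54 S2=39 S3=39 S4=12 blocked=[]
Op 7: conn=54 S1=54 S2=39 S3=22 S4=12 blocked=[]
Op 8: conn=54 S1=54 S2=44 S3=22 S4=12 blocked=[]
Op 9: conn=68 S1=54 S2=44 S3=22 S4=12 blocked=[]
Op 10: conn=63 S1=49 S2=44 S3=22 S4=12 blocked=[]
Op 11: conn=47 S1=49 S2=44 S3=6 S4=12 blocked=[]
Op 12: conn=40 S1=49 S2=44 S3=-1 S4=12 blocked=[3]

Answer: 40 49 44 -1 12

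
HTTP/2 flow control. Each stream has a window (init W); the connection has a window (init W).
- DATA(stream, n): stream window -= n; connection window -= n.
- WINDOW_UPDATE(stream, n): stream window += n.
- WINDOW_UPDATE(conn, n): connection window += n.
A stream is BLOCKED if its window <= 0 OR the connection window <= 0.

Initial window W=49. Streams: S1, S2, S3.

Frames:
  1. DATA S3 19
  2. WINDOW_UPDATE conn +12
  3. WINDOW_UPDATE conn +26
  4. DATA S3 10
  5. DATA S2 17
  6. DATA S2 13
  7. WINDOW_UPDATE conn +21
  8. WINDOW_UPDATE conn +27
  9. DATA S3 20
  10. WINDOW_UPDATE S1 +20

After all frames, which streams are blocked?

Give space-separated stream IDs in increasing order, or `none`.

Answer: S3

Derivation:
Op 1: conn=30 S1=49 S2=49 S3=30 blocked=[]
Op 2: conn=42 S1=49 S2=49 S3=30 blocked=[]
Op 3: conn=68 S1=49 S2=49 S3=30 blocked=[]
Op 4: conn=58 S1=49 S2=49 S3=20 blocked=[]
Op 5: conn=41 S1=49 S2=32 S3=20 blocked=[]
Op 6: conn=28 S1=49 S2=19 S3=20 blocked=[]
Op 7: conn=49 S1=49 S2=19 S3=20 blocked=[]
Op 8: conn=76 S1=49 S2=19 S3=20 blocked=[]
Op 9: conn=56 S1=49 S2=19 S3=0 blocked=[3]
Op 10: conn=56 S1=69 S2=19 S3=0 blocked=[3]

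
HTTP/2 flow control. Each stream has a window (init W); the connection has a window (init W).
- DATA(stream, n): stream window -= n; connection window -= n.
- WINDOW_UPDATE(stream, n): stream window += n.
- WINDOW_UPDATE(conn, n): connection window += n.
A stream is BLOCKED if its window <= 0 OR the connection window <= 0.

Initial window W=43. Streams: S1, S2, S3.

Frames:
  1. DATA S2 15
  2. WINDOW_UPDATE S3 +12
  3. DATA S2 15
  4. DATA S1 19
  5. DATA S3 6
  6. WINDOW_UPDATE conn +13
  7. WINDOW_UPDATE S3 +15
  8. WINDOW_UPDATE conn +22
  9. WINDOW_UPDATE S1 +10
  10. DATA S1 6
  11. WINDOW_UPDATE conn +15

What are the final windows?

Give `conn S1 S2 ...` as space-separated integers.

Op 1: conn=28 S1=43 S2=28 S3=43 blocked=[]
Op 2: conn=28 S1=43 S2=28 S3=55 blocked=[]
Op 3: conn=13 S1=43 S2=13 S3=55 blocked=[]
Op 4: conn=-6 S1=24 S2=13 S3=55 blocked=[1, 2, 3]
Op 5: conn=-12 S1=24 S2=13 S3=49 blocked=[1, 2, 3]
Op 6: conn=1 S1=24 S2=13 S3=49 blocked=[]
Op 7: conn=1 S1=24 S2=13 S3=64 blocked=[]
Op 8: conn=23 S1=24 S2=13 S3=64 blocked=[]
Op 9: conn=23 S1=34 S2=13 S3=64 blocked=[]
Op 10: conn=17 S1=28 S2=13 S3=64 blocked=[]
Op 11: conn=32 S1=28 S2=13 S3=64 blocked=[]

Answer: 32 28 13 64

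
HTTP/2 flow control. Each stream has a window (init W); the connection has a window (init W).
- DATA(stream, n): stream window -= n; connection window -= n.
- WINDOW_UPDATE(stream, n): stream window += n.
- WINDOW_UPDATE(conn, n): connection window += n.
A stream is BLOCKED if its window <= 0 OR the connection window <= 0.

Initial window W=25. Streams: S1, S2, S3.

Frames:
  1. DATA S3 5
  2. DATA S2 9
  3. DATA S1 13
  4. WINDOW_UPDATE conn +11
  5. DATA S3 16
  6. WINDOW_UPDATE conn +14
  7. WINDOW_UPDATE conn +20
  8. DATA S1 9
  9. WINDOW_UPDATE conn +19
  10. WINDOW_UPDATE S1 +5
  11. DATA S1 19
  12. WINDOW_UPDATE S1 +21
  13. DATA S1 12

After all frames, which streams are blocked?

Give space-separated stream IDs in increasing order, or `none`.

Op 1: conn=20 S1=25 S2=25 S3=20 blocked=[]
Op 2: conn=11 S1=25 S2=16 S3=20 blocked=[]
Op 3: conn=-2 S1=12 S2=16 S3=20 blocked=[1, 2, 3]
Op 4: conn=9 S1=12 S2=16 S3=20 blocked=[]
Op 5: conn=-7 S1=12 S2=16 S3=4 blocked=[1, 2, 3]
Op 6: conn=7 S1=12 S2=16 S3=4 blocked=[]
Op 7: conn=27 S1=12 S2=16 S3=4 blocked=[]
Op 8: conn=18 S1=3 S2=16 S3=4 blocked=[]
Op 9: conn=37 S1=3 S2=16 S3=4 blocked=[]
Op 10: conn=37 S1=8 S2=16 S3=4 blocked=[]
Op 11: conn=18 S1=-11 S2=16 S3=4 blocked=[1]
Op 12: conn=18 S1=10 S2=16 S3=4 blocked=[]
Op 13: conn=6 S1=-2 S2=16 S3=4 blocked=[1]

Answer: S1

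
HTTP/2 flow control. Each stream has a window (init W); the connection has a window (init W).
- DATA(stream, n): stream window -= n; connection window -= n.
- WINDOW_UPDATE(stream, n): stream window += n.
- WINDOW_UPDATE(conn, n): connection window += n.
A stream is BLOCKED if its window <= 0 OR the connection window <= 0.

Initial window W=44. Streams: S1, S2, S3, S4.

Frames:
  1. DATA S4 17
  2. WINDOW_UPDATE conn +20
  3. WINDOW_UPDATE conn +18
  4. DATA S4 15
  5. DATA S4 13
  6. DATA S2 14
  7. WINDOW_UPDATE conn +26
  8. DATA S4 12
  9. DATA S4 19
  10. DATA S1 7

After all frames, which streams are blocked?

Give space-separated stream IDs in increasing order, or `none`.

Answer: S4

Derivation:
Op 1: conn=27 S1=44 S2=44 S3=44 S4=27 blocked=[]
Op 2: conn=47 S1=44 S2=44 S3=44 S4=27 blocked=[]
Op 3: conn=65 S1=44 S2=44 S3=44 S4=27 blocked=[]
Op 4: conn=50 S1=44 S2=44 S3=44 S4=12 blocked=[]
Op 5: conn=37 S1=44 S2=44 S3=44 S4=-1 blocked=[4]
Op 6: conn=23 S1=44 S2=30 S3=44 S4=-1 blocked=[4]
Op 7: conn=49 S1=44 S2=30 S3=44 S4=-1 blocked=[4]
Op 8: conn=37 S1=44 S2=30 S3=44 S4=-13 blocked=[4]
Op 9: conn=18 S1=44 S2=30 S3=44 S4=-32 blocked=[4]
Op 10: conn=11 S1=37 S2=30 S3=44 S4=-32 blocked=[4]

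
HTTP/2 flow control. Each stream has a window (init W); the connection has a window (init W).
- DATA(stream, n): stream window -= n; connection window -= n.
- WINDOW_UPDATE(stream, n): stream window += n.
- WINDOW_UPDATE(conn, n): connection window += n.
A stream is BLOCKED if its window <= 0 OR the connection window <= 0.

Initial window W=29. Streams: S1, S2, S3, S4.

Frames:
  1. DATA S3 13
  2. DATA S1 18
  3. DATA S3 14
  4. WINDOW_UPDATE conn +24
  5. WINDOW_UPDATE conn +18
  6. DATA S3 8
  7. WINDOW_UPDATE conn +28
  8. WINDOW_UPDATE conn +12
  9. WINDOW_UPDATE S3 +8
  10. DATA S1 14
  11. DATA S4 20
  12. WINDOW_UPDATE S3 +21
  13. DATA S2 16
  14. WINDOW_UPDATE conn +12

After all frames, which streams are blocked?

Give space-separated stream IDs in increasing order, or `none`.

Op 1: conn=16 S1=29 S2=29 S3=16 S4=29 blocked=[]
Op 2: conn=-2 S1=11 S2=29 S3=16 S4=29 blocked=[1, 2, 3, 4]
Op 3: conn=-16 S1=11 S2=29 S3=2 S4=29 blocked=[1, 2, 3, 4]
Op 4: conn=8 S1=11 S2=29 S3=2 S4=29 blocked=[]
Op 5: conn=26 S1=11 S2=29 S3=2 S4=29 blocked=[]
Op 6: conn=18 S1=11 S2=29 S3=-6 S4=29 blocked=[3]
Op 7: conn=46 S1=11 S2=29 S3=-6 S4=29 blocked=[3]
Op 8: conn=58 S1=11 S2=29 S3=-6 S4=29 blocked=[3]
Op 9: conn=58 S1=11 S2=29 S3=2 S4=29 blocked=[]
Op 10: conn=44 S1=-3 S2=29 S3=2 S4=29 blocked=[1]
Op 11: conn=24 S1=-3 S2=29 S3=2 S4=9 blocked=[1]
Op 12: conn=24 S1=-3 S2=29 S3=23 S4=9 blocked=[1]
Op 13: conn=8 S1=-3 S2=13 S3=23 S4=9 blocked=[1]
Op 14: conn=20 S1=-3 S2=13 S3=23 S4=9 blocked=[1]

Answer: S1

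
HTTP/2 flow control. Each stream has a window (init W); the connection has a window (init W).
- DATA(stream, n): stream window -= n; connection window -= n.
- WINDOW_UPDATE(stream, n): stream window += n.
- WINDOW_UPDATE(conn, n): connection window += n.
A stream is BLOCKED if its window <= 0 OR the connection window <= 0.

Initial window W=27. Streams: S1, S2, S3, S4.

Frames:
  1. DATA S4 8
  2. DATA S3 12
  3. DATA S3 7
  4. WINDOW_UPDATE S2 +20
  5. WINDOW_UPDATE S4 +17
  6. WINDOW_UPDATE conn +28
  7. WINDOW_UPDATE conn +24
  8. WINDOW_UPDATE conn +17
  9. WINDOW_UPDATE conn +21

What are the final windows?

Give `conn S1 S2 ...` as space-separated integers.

Op 1: conn=19 S1=27 S2=27 S3=27 S4=19 blocked=[]
Op 2: conn=7 S1=27 S2=27 S3=15 S4=19 blocked=[]
Op 3: conn=0 S1=27 S2=27 S3=8 S4=19 blocked=[1, 2, 3, 4]
Op 4: conn=0 S1=27 S2=47 S3=8 S4=19 blocked=[1, 2, 3, 4]
Op 5: conn=0 S1=27 S2=47 S3=8 S4=36 blocked=[1, 2, 3, 4]
Op 6: conn=28 S1=27 S2=47 S3=8 S4=36 blocked=[]
Op 7: conn=52 S1=27 S2=47 S3=8 S4=36 blocked=[]
Op 8: conn=69 S1=27 S2=47 S3=8 S4=36 blocked=[]
Op 9: conn=90 S1=27 S2=47 S3=8 S4=36 blocked=[]

Answer: 90 27 47 8 36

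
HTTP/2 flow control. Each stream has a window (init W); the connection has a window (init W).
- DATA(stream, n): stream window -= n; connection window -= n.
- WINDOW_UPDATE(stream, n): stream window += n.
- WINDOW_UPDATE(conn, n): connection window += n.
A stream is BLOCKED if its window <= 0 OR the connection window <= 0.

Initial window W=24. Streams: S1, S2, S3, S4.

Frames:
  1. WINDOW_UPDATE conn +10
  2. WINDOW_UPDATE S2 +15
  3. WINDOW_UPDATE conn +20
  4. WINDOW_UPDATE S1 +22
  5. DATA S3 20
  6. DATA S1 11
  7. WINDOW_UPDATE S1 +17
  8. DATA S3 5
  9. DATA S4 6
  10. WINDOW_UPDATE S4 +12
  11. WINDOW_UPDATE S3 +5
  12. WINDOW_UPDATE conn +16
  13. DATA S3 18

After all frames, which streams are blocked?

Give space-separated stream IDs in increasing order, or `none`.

Op 1: conn=34 S1=24 S2=24 S3=24 S4=24 blocked=[]
Op 2: conn=34 S1=24 S2=39 S3=24 S4=24 blocked=[]
Op 3: conn=54 S1=24 S2=39 S3=24 S4=24 blocked=[]
Op 4: conn=54 S1=46 S2=39 S3=24 S4=24 blocked=[]
Op 5: conn=34 S1=46 S2=39 S3=4 S4=24 blocked=[]
Op 6: conn=23 S1=35 S2=39 S3=4 S4=24 blocked=[]
Op 7: conn=23 S1=52 S2=39 S3=4 S4=24 blocked=[]
Op 8: conn=18 S1=52 S2=39 S3=-1 S4=24 blocked=[3]
Op 9: conn=12 S1=52 S2=39 S3=-1 S4=18 blocked=[3]
Op 10: conn=12 S1=52 S2=39 S3=-1 S4=30 blocked=[3]
Op 11: conn=12 S1=52 S2=39 S3=4 S4=30 blocked=[]
Op 12: conn=28 S1=52 S2=39 S3=4 S4=30 blocked=[]
Op 13: conn=10 S1=52 S2=39 S3=-14 S4=30 blocked=[3]

Answer: S3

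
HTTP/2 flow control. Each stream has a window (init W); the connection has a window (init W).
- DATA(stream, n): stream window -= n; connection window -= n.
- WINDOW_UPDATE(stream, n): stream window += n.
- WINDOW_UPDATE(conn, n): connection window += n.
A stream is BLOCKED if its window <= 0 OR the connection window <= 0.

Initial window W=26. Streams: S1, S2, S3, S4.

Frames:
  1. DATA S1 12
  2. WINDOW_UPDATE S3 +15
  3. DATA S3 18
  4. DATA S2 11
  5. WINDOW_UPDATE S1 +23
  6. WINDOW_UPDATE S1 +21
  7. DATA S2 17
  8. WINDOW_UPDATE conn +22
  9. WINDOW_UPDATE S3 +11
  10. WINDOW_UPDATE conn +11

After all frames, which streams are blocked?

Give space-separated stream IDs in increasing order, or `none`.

Op 1: conn=14 S1=14 S2=26 S3=26 S4=26 blocked=[]
Op 2: conn=14 S1=14 S2=26 S3=41 S4=26 blocked=[]
Op 3: conn=-4 S1=14 S2=26 S3=23 S4=26 blocked=[1, 2, 3, 4]
Op 4: conn=-15 S1=14 S2=15 S3=23 S4=26 blocked=[1, 2, 3, 4]
Op 5: conn=-15 S1=37 S2=15 S3=23 S4=26 blocked=[1, 2, 3, 4]
Op 6: conn=-15 S1=58 S2=15 S3=23 S4=26 blocked=[1, 2, 3, 4]
Op 7: conn=-32 S1=58 S2=-2 S3=23 S4=26 blocked=[1, 2, 3, 4]
Op 8: conn=-10 S1=58 S2=-2 S3=23 S4=26 blocked=[1, 2, 3, 4]
Op 9: conn=-10 S1=58 S2=-2 S3=34 S4=26 blocked=[1, 2, 3, 4]
Op 10: conn=1 S1=58 S2=-2 S3=34 S4=26 blocked=[2]

Answer: S2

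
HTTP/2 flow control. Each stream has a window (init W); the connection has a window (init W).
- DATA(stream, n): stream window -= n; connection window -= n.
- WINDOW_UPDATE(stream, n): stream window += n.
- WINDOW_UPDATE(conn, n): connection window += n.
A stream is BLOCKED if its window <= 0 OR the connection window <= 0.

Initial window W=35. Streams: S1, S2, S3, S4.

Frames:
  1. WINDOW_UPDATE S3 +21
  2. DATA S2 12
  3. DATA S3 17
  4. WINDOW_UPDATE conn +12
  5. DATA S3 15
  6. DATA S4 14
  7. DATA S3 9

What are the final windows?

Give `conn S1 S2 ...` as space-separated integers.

Op 1: conn=35 S1=35 S2=35 S3=56 S4=35 blocked=[]
Op 2: conn=23 S1=35 S2=23 S3=56 S4=35 blocked=[]
Op 3: conn=6 S1=35 S2=23 S3=39 S4=35 blocked=[]
Op 4: conn=18 S1=35 S2=23 S3=39 S4=35 blocked=[]
Op 5: conn=3 S1=35 S2=23 S3=24 S4=35 blocked=[]
Op 6: conn=-11 S1=35 S2=23 S3=24 S4=21 blocked=[1, 2, 3, 4]
Op 7: conn=-20 S1=35 S2=23 S3=15 S4=21 blocked=[1, 2, 3, 4]

Answer: -20 35 23 15 21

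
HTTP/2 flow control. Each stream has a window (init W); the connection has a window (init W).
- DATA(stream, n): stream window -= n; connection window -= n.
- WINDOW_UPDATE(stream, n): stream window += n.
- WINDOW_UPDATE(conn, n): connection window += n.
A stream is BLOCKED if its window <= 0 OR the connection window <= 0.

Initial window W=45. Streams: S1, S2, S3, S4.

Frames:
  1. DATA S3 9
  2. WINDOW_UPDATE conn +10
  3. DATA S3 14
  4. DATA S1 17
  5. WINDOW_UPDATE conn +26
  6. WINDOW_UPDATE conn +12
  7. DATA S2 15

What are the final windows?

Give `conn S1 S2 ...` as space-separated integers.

Answer: 38 28 30 22 45

Derivation:
Op 1: conn=36 S1=45 S2=45 S3=36 S4=45 blocked=[]
Op 2: conn=46 S1=45 S2=45 S3=36 S4=45 blocked=[]
Op 3: conn=32 S1=45 S2=45 S3=22 S4=45 blocked=[]
Op 4: conn=15 S1=28 S2=45 S3=22 S4=45 blocked=[]
Op 5: conn=41 S1=28 S2=45 S3=22 S4=45 blocked=[]
Op 6: conn=53 S1=28 S2=45 S3=22 S4=45 blocked=[]
Op 7: conn=38 S1=28 S2=30 S3=22 S4=45 blocked=[]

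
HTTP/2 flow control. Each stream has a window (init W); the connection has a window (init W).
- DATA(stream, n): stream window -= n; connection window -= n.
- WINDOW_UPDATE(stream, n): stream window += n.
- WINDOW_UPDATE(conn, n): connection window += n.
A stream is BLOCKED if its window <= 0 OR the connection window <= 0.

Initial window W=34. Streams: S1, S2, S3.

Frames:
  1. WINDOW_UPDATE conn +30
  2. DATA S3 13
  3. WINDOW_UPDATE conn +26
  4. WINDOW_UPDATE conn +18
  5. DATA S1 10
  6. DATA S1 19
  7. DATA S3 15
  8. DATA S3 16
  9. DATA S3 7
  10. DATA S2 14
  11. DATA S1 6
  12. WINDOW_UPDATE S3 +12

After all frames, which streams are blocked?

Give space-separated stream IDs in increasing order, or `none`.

Answer: S1 S3

Derivation:
Op 1: conn=64 S1=34 S2=34 S3=34 blocked=[]
Op 2: conn=51 S1=34 S2=34 S3=21 blocked=[]
Op 3: conn=77 S1=34 S2=34 S3=21 blocked=[]
Op 4: conn=95 S1=34 S2=34 S3=21 blocked=[]
Op 5: conn=85 S1=24 S2=34 S3=21 blocked=[]
Op 6: conn=66 S1=5 S2=34 S3=21 blocked=[]
Op 7: conn=51 S1=5 S2=34 S3=6 blocked=[]
Op 8: conn=35 S1=5 S2=34 S3=-10 blocked=[3]
Op 9: conn=28 S1=5 S2=34 S3=-17 blocked=[3]
Op 10: conn=14 S1=5 S2=20 S3=-17 blocked=[3]
Op 11: conn=8 S1=-1 S2=20 S3=-17 blocked=[1, 3]
Op 12: conn=8 S1=-1 S2=20 S3=-5 blocked=[1, 3]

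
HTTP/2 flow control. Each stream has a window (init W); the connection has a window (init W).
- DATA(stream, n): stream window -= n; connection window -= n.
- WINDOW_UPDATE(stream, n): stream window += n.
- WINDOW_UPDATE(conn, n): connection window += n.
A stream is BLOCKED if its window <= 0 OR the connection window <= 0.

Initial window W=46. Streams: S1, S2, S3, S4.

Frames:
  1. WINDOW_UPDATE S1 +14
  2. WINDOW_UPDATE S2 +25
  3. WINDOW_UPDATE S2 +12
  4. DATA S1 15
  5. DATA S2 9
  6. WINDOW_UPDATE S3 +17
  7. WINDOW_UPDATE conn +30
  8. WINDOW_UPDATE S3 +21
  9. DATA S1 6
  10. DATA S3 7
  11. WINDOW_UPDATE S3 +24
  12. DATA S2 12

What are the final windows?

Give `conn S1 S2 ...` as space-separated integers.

Op 1: conn=46 S1=60 S2=46 S3=46 S4=46 blocked=[]
Op 2: conn=46 S1=60 S2=71 S3=46 S4=46 blocked=[]
Op 3: conn=46 S1=60 S2=83 S3=46 S4=46 blocked=[]
Op 4: conn=31 S1=45 S2=83 S3=46 S4=46 blocked=[]
Op 5: conn=22 S1=45 S2=74 S3=46 S4=46 blocked=[]
Op 6: conn=22 S1=45 S2=74 S3=63 S4=46 blocked=[]
Op 7: conn=52 S1=45 S2=74 S3=63 S4=46 blocked=[]
Op 8: conn=52 S1=45 S2=74 S3=84 S4=46 blocked=[]
Op 9: conn=46 S1=39 S2=74 S3=84 S4=46 blocked=[]
Op 10: conn=39 S1=39 S2=74 S3=77 S4=46 blocked=[]
Op 11: conn=39 S1=39 S2=74 S3=101 S4=46 blocked=[]
Op 12: conn=27 S1=39 S2=62 S3=101 S4=46 blocked=[]

Answer: 27 39 62 101 46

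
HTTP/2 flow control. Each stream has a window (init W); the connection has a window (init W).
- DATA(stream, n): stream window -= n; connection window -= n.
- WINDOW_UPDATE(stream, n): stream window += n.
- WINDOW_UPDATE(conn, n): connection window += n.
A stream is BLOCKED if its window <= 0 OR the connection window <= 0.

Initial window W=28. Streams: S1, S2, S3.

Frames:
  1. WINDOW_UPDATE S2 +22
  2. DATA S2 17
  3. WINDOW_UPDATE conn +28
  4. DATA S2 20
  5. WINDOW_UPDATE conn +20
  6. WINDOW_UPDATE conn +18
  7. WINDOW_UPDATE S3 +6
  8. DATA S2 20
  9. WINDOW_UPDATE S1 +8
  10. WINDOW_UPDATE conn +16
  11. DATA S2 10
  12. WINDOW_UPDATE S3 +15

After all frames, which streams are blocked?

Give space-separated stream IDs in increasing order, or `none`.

Answer: S2

Derivation:
Op 1: conn=28 S1=28 S2=50 S3=28 blocked=[]
Op 2: conn=11 S1=28 S2=33 S3=28 blocked=[]
Op 3: conn=39 S1=28 S2=33 S3=28 blocked=[]
Op 4: conn=19 S1=28 S2=13 S3=28 blocked=[]
Op 5: conn=39 S1=28 S2=13 S3=28 blocked=[]
Op 6: conn=57 S1=28 S2=13 S3=28 blocked=[]
Op 7: conn=57 S1=28 S2=13 S3=34 blocked=[]
Op 8: conn=37 S1=28 S2=-7 S3=34 blocked=[2]
Op 9: conn=37 S1=36 S2=-7 S3=34 blocked=[2]
Op 10: conn=53 S1=36 S2=-7 S3=34 blocked=[2]
Op 11: conn=43 S1=36 S2=-17 S3=34 blocked=[2]
Op 12: conn=43 S1=36 S2=-17 S3=49 blocked=[2]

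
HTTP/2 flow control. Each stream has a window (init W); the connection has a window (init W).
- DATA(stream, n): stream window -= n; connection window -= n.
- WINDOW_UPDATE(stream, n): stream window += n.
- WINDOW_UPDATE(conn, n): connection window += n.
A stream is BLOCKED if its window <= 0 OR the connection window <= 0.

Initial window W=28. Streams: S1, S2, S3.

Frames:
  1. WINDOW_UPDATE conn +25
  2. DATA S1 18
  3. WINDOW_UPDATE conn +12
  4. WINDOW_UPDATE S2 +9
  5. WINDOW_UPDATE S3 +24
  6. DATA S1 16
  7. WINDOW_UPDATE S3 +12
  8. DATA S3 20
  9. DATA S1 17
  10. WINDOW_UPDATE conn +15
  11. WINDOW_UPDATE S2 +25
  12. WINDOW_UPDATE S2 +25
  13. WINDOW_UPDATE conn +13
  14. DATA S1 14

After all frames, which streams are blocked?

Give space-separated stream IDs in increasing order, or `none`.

Answer: S1

Derivation:
Op 1: conn=53 S1=28 S2=28 S3=28 blocked=[]
Op 2: conn=35 S1=10 S2=28 S3=28 blocked=[]
Op 3: conn=47 S1=10 S2=28 S3=28 blocked=[]
Op 4: conn=47 S1=10 S2=37 S3=28 blocked=[]
Op 5: conn=47 S1=10 S2=37 S3=52 blocked=[]
Op 6: conn=31 S1=-6 S2=37 S3=52 blocked=[1]
Op 7: conn=31 S1=-6 S2=37 S3=64 blocked=[1]
Op 8: conn=11 S1=-6 S2=37 S3=44 blocked=[1]
Op 9: conn=-6 S1=-23 S2=37 S3=44 blocked=[1, 2, 3]
Op 10: conn=9 S1=-23 S2=37 S3=44 blocked=[1]
Op 11: conn=9 S1=-23 S2=62 S3=44 blocked=[1]
Op 12: conn=9 S1=-23 S2=87 S3=44 blocked=[1]
Op 13: conn=22 S1=-23 S2=87 S3=44 blocked=[1]
Op 14: conn=8 S1=-37 S2=87 S3=44 blocked=[1]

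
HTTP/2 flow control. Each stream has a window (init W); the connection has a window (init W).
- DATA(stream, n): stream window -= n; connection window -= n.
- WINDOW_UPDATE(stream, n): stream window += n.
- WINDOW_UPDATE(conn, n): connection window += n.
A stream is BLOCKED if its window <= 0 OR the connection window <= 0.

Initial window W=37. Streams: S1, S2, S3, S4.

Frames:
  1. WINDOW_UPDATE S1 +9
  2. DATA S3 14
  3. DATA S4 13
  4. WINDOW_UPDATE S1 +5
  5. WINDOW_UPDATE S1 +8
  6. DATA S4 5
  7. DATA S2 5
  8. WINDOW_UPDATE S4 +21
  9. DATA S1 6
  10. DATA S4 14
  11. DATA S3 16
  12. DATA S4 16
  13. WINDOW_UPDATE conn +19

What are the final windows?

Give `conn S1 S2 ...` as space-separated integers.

Answer: -33 53 32 7 10

Derivation:
Op 1: conn=37 S1=46 S2=37 S3=37 S4=37 blocked=[]
Op 2: conn=23 S1=46 S2=37 S3=23 S4=37 blocked=[]
Op 3: conn=10 S1=46 S2=37 S3=23 S4=24 blocked=[]
Op 4: conn=10 S1=51 S2=37 S3=23 S4=24 blocked=[]
Op 5: conn=10 S1=59 S2=37 S3=23 S4=24 blocked=[]
Op 6: conn=5 S1=59 S2=37 S3=23 S4=19 blocked=[]
Op 7: conn=0 S1=59 S2=32 S3=23 S4=19 blocked=[1, 2, 3, 4]
Op 8: conn=0 S1=59 S2=32 S3=23 S4=40 blocked=[1, 2, 3, 4]
Op 9: conn=-6 S1=53 S2=32 S3=23 S4=40 blocked=[1, 2, 3, 4]
Op 10: conn=-20 S1=53 S2=32 S3=23 S4=26 blocked=[1, 2, 3, 4]
Op 11: conn=-36 S1=53 S2=32 S3=7 S4=26 blocked=[1, 2, 3, 4]
Op 12: conn=-52 S1=53 S2=32 S3=7 S4=10 blocked=[1, 2, 3, 4]
Op 13: conn=-33 S1=53 S2=32 S3=7 S4=10 blocked=[1, 2, 3, 4]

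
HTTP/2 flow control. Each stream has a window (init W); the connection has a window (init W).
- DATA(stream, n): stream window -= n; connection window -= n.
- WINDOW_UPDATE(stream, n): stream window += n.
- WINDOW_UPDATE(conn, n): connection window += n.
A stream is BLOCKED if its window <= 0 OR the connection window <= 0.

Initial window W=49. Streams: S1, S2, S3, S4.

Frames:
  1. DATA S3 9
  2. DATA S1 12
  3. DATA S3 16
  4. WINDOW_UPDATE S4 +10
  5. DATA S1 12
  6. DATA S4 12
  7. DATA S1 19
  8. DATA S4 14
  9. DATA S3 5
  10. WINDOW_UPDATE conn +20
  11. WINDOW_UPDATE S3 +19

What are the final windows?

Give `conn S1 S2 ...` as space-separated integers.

Op 1: conn=40 S1=49 S2=49 S3=40 S4=49 blocked=[]
Op 2: conn=28 S1=37 S2=49 S3=40 S4=49 blocked=[]
Op 3: conn=12 S1=37 S2=49 S3=24 S4=49 blocked=[]
Op 4: conn=12 S1=37 S2=49 S3=24 S4=59 blocked=[]
Op 5: conn=0 S1=25 S2=49 S3=24 S4=59 blocked=[1, 2, 3, 4]
Op 6: conn=-12 S1=25 S2=49 S3=24 S4=47 blocked=[1, 2, 3, 4]
Op 7: conn=-31 S1=6 S2=49 S3=24 S4=47 blocked=[1, 2, 3, 4]
Op 8: conn=-45 S1=6 S2=49 S3=24 S4=33 blocked=[1, 2, 3, 4]
Op 9: conn=-50 S1=6 S2=49 S3=19 S4=33 blocked=[1, 2, 3, 4]
Op 10: conn=-30 S1=6 S2=49 S3=19 S4=33 blocked=[1, 2, 3, 4]
Op 11: conn=-30 S1=6 S2=49 S3=38 S4=33 blocked=[1, 2, 3, 4]

Answer: -30 6 49 38 33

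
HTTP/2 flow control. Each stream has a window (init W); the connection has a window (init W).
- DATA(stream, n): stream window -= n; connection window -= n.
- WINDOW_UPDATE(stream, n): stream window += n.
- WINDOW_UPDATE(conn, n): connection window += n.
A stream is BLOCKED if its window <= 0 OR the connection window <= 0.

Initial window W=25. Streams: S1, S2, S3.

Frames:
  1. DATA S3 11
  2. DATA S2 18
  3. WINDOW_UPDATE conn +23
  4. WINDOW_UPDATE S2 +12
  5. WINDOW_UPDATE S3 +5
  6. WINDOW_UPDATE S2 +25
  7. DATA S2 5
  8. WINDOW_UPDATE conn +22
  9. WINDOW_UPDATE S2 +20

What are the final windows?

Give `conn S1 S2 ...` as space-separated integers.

Answer: 36 25 59 19

Derivation:
Op 1: conn=14 S1=25 S2=25 S3=14 blocked=[]
Op 2: conn=-4 S1=25 S2=7 S3=14 blocked=[1, 2, 3]
Op 3: conn=19 S1=25 S2=7 S3=14 blocked=[]
Op 4: conn=19 S1=25 S2=19 S3=14 blocked=[]
Op 5: conn=19 S1=25 S2=19 S3=19 blocked=[]
Op 6: conn=19 S1=25 S2=44 S3=19 blocked=[]
Op 7: conn=14 S1=25 S2=39 S3=19 blocked=[]
Op 8: conn=36 S1=25 S2=39 S3=19 blocked=[]
Op 9: conn=36 S1=25 S2=59 S3=19 blocked=[]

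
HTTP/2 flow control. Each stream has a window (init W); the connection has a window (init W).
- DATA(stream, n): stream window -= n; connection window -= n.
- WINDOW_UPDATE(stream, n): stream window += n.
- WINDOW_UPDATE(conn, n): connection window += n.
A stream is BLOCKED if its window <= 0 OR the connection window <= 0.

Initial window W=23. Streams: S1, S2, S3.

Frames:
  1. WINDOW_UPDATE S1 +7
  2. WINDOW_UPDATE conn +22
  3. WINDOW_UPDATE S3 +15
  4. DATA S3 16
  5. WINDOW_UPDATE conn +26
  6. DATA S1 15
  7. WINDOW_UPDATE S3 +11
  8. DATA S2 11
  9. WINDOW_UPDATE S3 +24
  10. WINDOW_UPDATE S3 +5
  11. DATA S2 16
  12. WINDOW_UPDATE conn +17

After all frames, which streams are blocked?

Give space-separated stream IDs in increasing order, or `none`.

Op 1: conn=23 S1=30 S2=23 S3=23 blocked=[]
Op 2: conn=45 S1=30 S2=23 S3=23 blocked=[]
Op 3: conn=45 S1=30 S2=23 S3=38 blocked=[]
Op 4: conn=29 S1=30 S2=23 S3=22 blocked=[]
Op 5: conn=55 S1=30 S2=23 S3=22 blocked=[]
Op 6: conn=40 S1=15 S2=23 S3=22 blocked=[]
Op 7: conn=40 S1=15 S2=23 S3=33 blocked=[]
Op 8: conn=29 S1=15 S2=12 S3=33 blocked=[]
Op 9: conn=29 S1=15 S2=12 S3=57 blocked=[]
Op 10: conn=29 S1=15 S2=12 S3=62 blocked=[]
Op 11: conn=13 S1=15 S2=-4 S3=62 blocked=[2]
Op 12: conn=30 S1=15 S2=-4 S3=62 blocked=[2]

Answer: S2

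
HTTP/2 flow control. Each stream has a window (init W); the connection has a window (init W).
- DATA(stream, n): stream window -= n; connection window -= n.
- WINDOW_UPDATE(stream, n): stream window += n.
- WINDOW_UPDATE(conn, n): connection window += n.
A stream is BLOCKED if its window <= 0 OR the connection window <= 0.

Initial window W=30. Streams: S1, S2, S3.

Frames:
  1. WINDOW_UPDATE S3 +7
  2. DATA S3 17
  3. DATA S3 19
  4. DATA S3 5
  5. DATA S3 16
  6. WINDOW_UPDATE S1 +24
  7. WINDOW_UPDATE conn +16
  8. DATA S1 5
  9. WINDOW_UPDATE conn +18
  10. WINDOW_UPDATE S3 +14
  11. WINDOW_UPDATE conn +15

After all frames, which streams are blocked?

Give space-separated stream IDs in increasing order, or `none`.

Answer: S3

Derivation:
Op 1: conn=30 S1=30 S2=30 S3=37 blocked=[]
Op 2: conn=13 S1=30 S2=30 S3=20 blocked=[]
Op 3: conn=-6 S1=30 S2=30 S3=1 blocked=[1, 2, 3]
Op 4: conn=-11 S1=30 S2=30 S3=-4 blocked=[1, 2, 3]
Op 5: conn=-27 S1=30 S2=30 S3=-20 blocked=[1, 2, 3]
Op 6: conn=-27 S1=54 S2=30 S3=-20 blocked=[1, 2, 3]
Op 7: conn=-11 S1=54 S2=30 S3=-20 blocked=[1, 2, 3]
Op 8: conn=-16 S1=49 S2=30 S3=-20 blocked=[1, 2, 3]
Op 9: conn=2 S1=49 S2=30 S3=-20 blocked=[3]
Op 10: conn=2 S1=49 S2=30 S3=-6 blocked=[3]
Op 11: conn=17 S1=49 S2=30 S3=-6 blocked=[3]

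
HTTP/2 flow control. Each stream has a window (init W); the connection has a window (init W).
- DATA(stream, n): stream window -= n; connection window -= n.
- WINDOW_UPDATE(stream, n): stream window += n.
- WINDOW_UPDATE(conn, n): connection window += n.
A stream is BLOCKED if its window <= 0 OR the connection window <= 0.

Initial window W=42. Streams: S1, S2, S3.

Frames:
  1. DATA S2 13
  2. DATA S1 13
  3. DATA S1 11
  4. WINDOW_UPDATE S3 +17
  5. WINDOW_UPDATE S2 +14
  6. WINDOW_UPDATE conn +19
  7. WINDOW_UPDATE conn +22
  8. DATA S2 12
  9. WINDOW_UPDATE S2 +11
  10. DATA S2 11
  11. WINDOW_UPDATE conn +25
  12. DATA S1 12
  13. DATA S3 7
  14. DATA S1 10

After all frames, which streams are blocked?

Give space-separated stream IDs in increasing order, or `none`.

Answer: S1

Derivation:
Op 1: conn=29 S1=42 S2=29 S3=42 blocked=[]
Op 2: conn=16 S1=29 S2=29 S3=42 blocked=[]
Op 3: conn=5 S1=18 S2=29 S3=42 blocked=[]
Op 4: conn=5 S1=18 S2=29 S3=59 blocked=[]
Op 5: conn=5 S1=18 S2=43 S3=59 blocked=[]
Op 6: conn=24 S1=18 S2=43 S3=59 blocked=[]
Op 7: conn=46 S1=18 S2=43 S3=59 blocked=[]
Op 8: conn=34 S1=18 S2=31 S3=59 blocked=[]
Op 9: conn=34 S1=18 S2=42 S3=59 blocked=[]
Op 10: conn=23 S1=18 S2=31 S3=59 blocked=[]
Op 11: conn=48 S1=18 S2=31 S3=59 blocked=[]
Op 12: conn=36 S1=6 S2=31 S3=59 blocked=[]
Op 13: conn=29 S1=6 S2=31 S3=52 blocked=[]
Op 14: conn=19 S1=-4 S2=31 S3=52 blocked=[1]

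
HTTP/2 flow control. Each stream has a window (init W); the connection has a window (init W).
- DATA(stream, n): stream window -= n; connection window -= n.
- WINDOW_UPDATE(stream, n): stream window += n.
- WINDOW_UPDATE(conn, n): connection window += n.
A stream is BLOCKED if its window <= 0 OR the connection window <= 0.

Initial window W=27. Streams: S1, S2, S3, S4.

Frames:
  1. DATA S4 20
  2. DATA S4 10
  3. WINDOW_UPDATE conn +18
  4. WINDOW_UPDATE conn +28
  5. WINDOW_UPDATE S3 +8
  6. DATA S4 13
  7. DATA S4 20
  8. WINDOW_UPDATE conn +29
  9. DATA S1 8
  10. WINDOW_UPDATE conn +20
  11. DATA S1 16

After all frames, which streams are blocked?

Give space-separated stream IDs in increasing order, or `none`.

Op 1: conn=7 S1=27 S2=27 S3=27 S4=7 blocked=[]
Op 2: conn=-3 S1=27 S2=27 S3=27 S4=-3 blocked=[1, 2, 3, 4]
Op 3: conn=15 S1=27 S2=27 S3=27 S4=-3 blocked=[4]
Op 4: conn=43 S1=27 S2=27 S3=27 S4=-3 blocked=[4]
Op 5: conn=43 S1=27 S2=27 S3=35 S4=-3 blocked=[4]
Op 6: conn=30 S1=27 S2=27 S3=35 S4=-16 blocked=[4]
Op 7: conn=10 S1=27 S2=27 S3=35 S4=-36 blocked=[4]
Op 8: conn=39 S1=27 S2=27 S3=35 S4=-36 blocked=[4]
Op 9: conn=31 S1=19 S2=27 S3=35 S4=-36 blocked=[4]
Op 10: conn=51 S1=19 S2=27 S3=35 S4=-36 blocked=[4]
Op 11: conn=35 S1=3 S2=27 S3=35 S4=-36 blocked=[4]

Answer: S4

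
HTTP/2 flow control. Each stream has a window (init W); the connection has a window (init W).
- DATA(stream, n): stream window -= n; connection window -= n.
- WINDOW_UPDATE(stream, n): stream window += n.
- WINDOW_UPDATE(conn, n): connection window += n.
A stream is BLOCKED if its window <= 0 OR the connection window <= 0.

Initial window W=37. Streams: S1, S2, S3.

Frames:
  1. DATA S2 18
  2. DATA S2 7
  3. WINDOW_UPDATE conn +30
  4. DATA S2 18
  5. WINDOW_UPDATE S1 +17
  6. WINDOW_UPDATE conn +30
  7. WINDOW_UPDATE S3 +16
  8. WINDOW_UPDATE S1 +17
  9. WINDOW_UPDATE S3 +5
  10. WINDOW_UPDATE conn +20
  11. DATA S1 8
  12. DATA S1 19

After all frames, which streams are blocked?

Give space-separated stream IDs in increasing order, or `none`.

Answer: S2

Derivation:
Op 1: conn=19 S1=37 S2=19 S3=37 blocked=[]
Op 2: conn=12 S1=37 S2=12 S3=37 blocked=[]
Op 3: conn=42 S1=37 S2=12 S3=37 blocked=[]
Op 4: conn=24 S1=37 S2=-6 S3=37 blocked=[2]
Op 5: conn=24 S1=54 S2=-6 S3=37 blocked=[2]
Op 6: conn=54 S1=54 S2=-6 S3=37 blocked=[2]
Op 7: conn=54 S1=54 S2=-6 S3=53 blocked=[2]
Op 8: conn=54 S1=71 S2=-6 S3=53 blocked=[2]
Op 9: conn=54 S1=71 S2=-6 S3=58 blocked=[2]
Op 10: conn=74 S1=71 S2=-6 S3=58 blocked=[2]
Op 11: conn=66 S1=63 S2=-6 S3=58 blocked=[2]
Op 12: conn=47 S1=44 S2=-6 S3=58 blocked=[2]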